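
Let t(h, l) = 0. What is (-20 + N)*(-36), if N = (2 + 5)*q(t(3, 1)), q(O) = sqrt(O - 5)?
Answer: 720 - 252*I*sqrt(5) ≈ 720.0 - 563.49*I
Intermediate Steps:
q(O) = sqrt(-5 + O)
N = 7*I*sqrt(5) (N = (2 + 5)*sqrt(-5 + 0) = 7*sqrt(-5) = 7*(I*sqrt(5)) = 7*I*sqrt(5) ≈ 15.652*I)
(-20 + N)*(-36) = (-20 + 7*I*sqrt(5))*(-36) = 720 - 252*I*sqrt(5)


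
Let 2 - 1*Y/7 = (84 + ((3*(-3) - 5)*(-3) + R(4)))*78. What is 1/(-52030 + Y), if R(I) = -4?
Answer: -1/118628 ≈ -8.4297e-6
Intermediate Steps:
Y = -66598 (Y = 14 - 7*(84 + ((3*(-3) - 5)*(-3) - 4))*78 = 14 - 7*(84 + ((-9 - 5)*(-3) - 4))*78 = 14 - 7*(84 + (-14*(-3) - 4))*78 = 14 - 7*(84 + (42 - 4))*78 = 14 - 7*(84 + 38)*78 = 14 - 854*78 = 14 - 7*9516 = 14 - 66612 = -66598)
1/(-52030 + Y) = 1/(-52030 - 66598) = 1/(-118628) = -1/118628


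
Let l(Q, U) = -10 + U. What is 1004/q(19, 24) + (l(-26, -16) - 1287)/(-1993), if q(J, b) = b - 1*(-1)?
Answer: 2033797/49825 ≈ 40.819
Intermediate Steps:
q(J, b) = 1 + b (q(J, b) = b + 1 = 1 + b)
1004/q(19, 24) + (l(-26, -16) - 1287)/(-1993) = 1004/(1 + 24) + ((-10 - 16) - 1287)/(-1993) = 1004/25 + (-26 - 1287)*(-1/1993) = 1004*(1/25) - 1313*(-1/1993) = 1004/25 + 1313/1993 = 2033797/49825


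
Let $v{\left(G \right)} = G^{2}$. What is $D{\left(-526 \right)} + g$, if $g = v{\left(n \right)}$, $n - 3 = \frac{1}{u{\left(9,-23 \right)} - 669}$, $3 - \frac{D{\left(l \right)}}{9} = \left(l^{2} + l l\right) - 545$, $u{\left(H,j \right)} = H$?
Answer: $- \frac{2167208885159}{435600} \approx -4.9752 \cdot 10^{6}$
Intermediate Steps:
$D{\left(l \right)} = 4932 - 18 l^{2}$ ($D{\left(l \right)} = 27 - 9 \left(\left(l^{2} + l l\right) - 545\right) = 27 - 9 \left(\left(l^{2} + l^{2}\right) - 545\right) = 27 - 9 \left(2 l^{2} - 545\right) = 27 - 9 \left(-545 + 2 l^{2}\right) = 27 - \left(-4905 + 18 l^{2}\right) = 4932 - 18 l^{2}$)
$n = \frac{1979}{660}$ ($n = 3 + \frac{1}{9 - 669} = 3 + \frac{1}{-660} = 3 - \frac{1}{660} = \frac{1979}{660} \approx 2.9985$)
$g = \frac{3916441}{435600}$ ($g = \left(\frac{1979}{660}\right)^{2} = \frac{3916441}{435600} \approx 8.9909$)
$D{\left(-526 \right)} + g = \left(4932 - 18 \left(-526\right)^{2}\right) + \frac{3916441}{435600} = \left(4932 - 4980168\right) + \frac{3916441}{435600} = -4975236 + \frac{3916441}{435600} = - \frac{2167208885159}{435600}$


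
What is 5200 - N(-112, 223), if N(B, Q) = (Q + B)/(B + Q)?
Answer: 5199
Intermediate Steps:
N(B, Q) = 1 (N(B, Q) = (B + Q)/(B + Q) = 1)
5200 - N(-112, 223) = 5200 - 1*1 = 5200 - 1 = 5199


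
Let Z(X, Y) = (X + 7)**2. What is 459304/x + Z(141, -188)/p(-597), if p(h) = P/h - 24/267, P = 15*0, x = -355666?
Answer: -43334930758/177833 ≈ -2.4368e+5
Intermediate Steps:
P = 0
p(h) = -8/89 (p(h) = 0/h - 24/267 = 0 - 24*1/267 = 0 - 8/89 = -8/89)
Z(X, Y) = (7 + X)**2
459304/x + Z(141, -188)/p(-597) = 459304/(-355666) + (7 + 141)**2/(-8/89) = 459304*(-1/355666) + 148**2*(-89/8) = -229652/177833 + 21904*(-89/8) = -229652/177833 - 243682 = -43334930758/177833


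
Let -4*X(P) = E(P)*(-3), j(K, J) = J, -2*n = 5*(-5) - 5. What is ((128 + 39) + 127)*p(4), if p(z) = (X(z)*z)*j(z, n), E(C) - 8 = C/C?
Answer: 119070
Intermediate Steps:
n = 15 (n = -(5*(-5) - 5)/2 = -(-25 - 5)/2 = -1/2*(-30) = 15)
E(C) = 9 (E(C) = 8 + C/C = 8 + 1 = 9)
X(P) = 27/4 (X(P) = -9*(-3)/4 = -1/4*(-27) = 27/4)
p(z) = 405*z/4 (p(z) = (27*z/4)*15 = 405*z/4)
((128 + 39) + 127)*p(4) = ((128 + 39) + 127)*((405/4)*4) = (167 + 127)*405 = 294*405 = 119070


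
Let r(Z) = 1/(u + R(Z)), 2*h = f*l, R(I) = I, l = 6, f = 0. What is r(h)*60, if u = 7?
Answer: 60/7 ≈ 8.5714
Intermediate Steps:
h = 0 (h = (0*6)/2 = (1/2)*0 = 0)
r(Z) = 1/(7 + Z)
r(h)*60 = 60/(7 + 0) = 60/7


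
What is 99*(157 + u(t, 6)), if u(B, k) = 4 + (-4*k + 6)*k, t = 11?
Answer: 5247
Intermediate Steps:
u(B, k) = 4 + k*(6 - 4*k) (u(B, k) = 4 + (6 - 4*k)*k = 4 + k*(6 - 4*k))
99*(157 + u(t, 6)) = 99*(157 + (4 - 4*6² + 6*6)) = 99*(157 + (4 - 4*36 + 36)) = 99*(157 + (4 - 144 + 36)) = 99*(157 - 104) = 99*53 = 5247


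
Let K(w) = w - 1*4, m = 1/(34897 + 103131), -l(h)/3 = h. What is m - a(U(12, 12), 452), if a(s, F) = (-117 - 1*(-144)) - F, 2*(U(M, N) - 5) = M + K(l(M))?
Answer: 58661901/138028 ≈ 425.00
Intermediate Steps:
l(h) = -3*h
m = 1/138028 ≈ 7.2449e-6
K(w) = -4 + w (K(w) = w - 4 = -4 + w)
U(M, N) = 3 - M (U(M, N) = 5 + (M + (-4 - 3*M))/2 = 5 + (-4 - 2*M)/2 = 5 + (-2 - M) = 3 - M)
a(s, F) = 27 - F (a(s, F) = (-117 + 144) - F = 27 - F)
m - a(U(12, 12), 452) = 1/138028 - (27 - 1*452) = 1/138028 - (27 - 452) = 1/138028 - 1*(-425) = 1/138028 + 425 = 58661901/138028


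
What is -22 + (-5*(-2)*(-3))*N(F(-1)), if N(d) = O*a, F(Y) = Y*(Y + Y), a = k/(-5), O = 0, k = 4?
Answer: -22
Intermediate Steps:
a = -4/5 (a = 4/(-5) = 4*(-1/5) = -4/5 ≈ -0.80000)
F(Y) = 2*Y**2 (F(Y) = Y*(2*Y) = 2*Y**2)
N(d) = 0 (N(d) = 0*(-4/5) = 0)
-22 + (-5*(-2)*(-3))*N(F(-1)) = -22 + (-5*(-2)*(-3))*0 = -22 + (10*(-3))*0 = -22 - 30*0 = -22 + 0 = -22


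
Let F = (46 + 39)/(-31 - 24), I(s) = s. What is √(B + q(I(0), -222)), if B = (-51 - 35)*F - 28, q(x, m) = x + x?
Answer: √12694/11 ≈ 10.243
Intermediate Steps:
F = -17/11 (F = 85/(-55) = 85*(-1/55) = -17/11 ≈ -1.5455)
q(x, m) = 2*x
B = 1154/11 (B = (-51 - 35)*(-17/11) - 28 = -86*(-17/11) - 28 = 1462/11 - 28 = 1154/11 ≈ 104.91)
√(B + q(I(0), -222)) = √(1154/11 + 2*0) = √(1154/11 + 0) = √(1154/11) = √12694/11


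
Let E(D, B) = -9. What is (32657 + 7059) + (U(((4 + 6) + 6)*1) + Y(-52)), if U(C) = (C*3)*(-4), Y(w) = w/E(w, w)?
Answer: 355768/9 ≈ 39530.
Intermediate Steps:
Y(w) = -w/9 (Y(w) = w/(-9) = w*(-1/9) = -w/9)
U(C) = -12*C (U(C) = (3*C)*(-4) = -12*C)
(32657 + 7059) + (U(((4 + 6) + 6)*1) + Y(-52)) = (32657 + 7059) + (-12*((4 + 6) + 6) - 1/9*(-52)) = 39716 + (-12*(10 + 6) + 52/9) = 39716 + (-192 + 52/9) = 39716 - 1676/9 = 355768/9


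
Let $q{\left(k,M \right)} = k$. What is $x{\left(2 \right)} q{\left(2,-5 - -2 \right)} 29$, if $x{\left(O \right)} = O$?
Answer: $116$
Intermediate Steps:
$x{\left(2 \right)} q{\left(2,-5 - -2 \right)} 29 = 2 \cdot 2 \cdot 29 = 4 \cdot 29 = 116$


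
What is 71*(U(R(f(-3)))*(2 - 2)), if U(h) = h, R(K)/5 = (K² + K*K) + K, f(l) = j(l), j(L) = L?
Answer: 0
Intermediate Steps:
f(l) = l
R(K) = 5*K + 10*K² (R(K) = 5*((K² + K*K) + K) = 5*((K² + K²) + K) = 5*(2*K² + K) = 5*(K + 2*K²) = 5*K + 10*K²)
71*(U(R(f(-3)))*(2 - 2)) = 71*((5*(-3)*(1 + 2*(-3)))*(2 - 2)) = 71*((5*(-3)*(1 - 6))*0) = 71*((5*(-3)*(-5))*0) = 71*(75*0) = 71*0 = 0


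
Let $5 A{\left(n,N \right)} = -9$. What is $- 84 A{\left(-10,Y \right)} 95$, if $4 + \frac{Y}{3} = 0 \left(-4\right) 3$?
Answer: $14364$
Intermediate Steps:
$Y = -12$ ($Y = -12 + 3 \cdot 0 \left(-4\right) 3 = -12 + 3 \cdot 0 \cdot 3 = -12 + 3 \cdot 0 = -12 + 0 = -12$)
$A{\left(n,N \right)} = - \frac{9}{5}$ ($A{\left(n,N \right)} = \frac{1}{5} \left(-9\right) = - \frac{9}{5}$)
$- 84 A{\left(-10,Y \right)} 95 = \left(-84\right) \left(- \frac{9}{5}\right) 95 = \frac{756}{5} \cdot 95 = 14364$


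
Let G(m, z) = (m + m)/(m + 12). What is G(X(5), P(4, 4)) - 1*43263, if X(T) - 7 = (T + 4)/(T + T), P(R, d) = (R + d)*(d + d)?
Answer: -8609179/199 ≈ -43262.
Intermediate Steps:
P(R, d) = 2*d*(R + d) (P(R, d) = (R + d)*(2*d) = 2*d*(R + d))
X(T) = 7 + (4 + T)/(2*T) (X(T) = 7 + (T + 4)/(T + T) = 7 + (4 + T)/((2*T)) = 7 + (4 + T)*(1/(2*T)) = 7 + (4 + T)/(2*T))
G(m, z) = 2*m/(12 + m) (G(m, z) = (2*m)/(12 + m) = 2*m/(12 + m))
G(X(5), P(4, 4)) - 1*43263 = 2*(15/2 + 2/5)/(12 + (15/2 + 2/5)) - 1*43263 = 2*(15/2 + 2*(⅕))/(12 + (15/2 + 2*(⅕))) - 43263 = 2*(15/2 + ⅖)/(12 + (15/2 + ⅖)) - 43263 = 2*(79/10)/(12 + 79/10) - 43263 = 2*(79/10)/(199/10) - 43263 = 2*(79/10)*(10/199) - 43263 = 158/199 - 43263 = -8609179/199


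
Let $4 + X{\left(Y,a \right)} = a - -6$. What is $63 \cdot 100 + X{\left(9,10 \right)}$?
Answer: $6312$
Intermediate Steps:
$X{\left(Y,a \right)} = 2 + a$ ($X{\left(Y,a \right)} = -4 + \left(a - -6\right) = -4 + \left(a + 6\right) = -4 + \left(6 + a\right) = 2 + a$)
$63 \cdot 100 + X{\left(9,10 \right)} = 63 \cdot 100 + \left(2 + 10\right) = 6300 + 12 = 6312$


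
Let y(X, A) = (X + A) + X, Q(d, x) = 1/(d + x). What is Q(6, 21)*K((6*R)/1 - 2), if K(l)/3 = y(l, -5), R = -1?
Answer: -7/3 ≈ -2.3333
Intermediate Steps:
y(X, A) = A + 2*X (y(X, A) = (A + X) + X = A + 2*X)
K(l) = -15 + 6*l (K(l) = 3*(-5 + 2*l) = -15 + 6*l)
Q(6, 21)*K((6*R)/1 - 2) = (-15 + 6*((6*(-1))/1 - 2))/(6 + 21) = (-15 + 6*(1*(-6) - 2))/27 = (-15 + 6*(-6 - 2))/27 = (-15 + 6*(-8))/27 = (-15 - 48)/27 = (1/27)*(-63) = -7/3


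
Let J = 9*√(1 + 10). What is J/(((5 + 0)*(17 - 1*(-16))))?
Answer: 3*√11/55 ≈ 0.18091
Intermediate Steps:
J = 9*√11 ≈ 29.850
J/(((5 + 0)*(17 - 1*(-16)))) = (9*√11)/(((5 + 0)*(17 - 1*(-16)))) = (9*√11)/((5*(17 + 16))) = (9*√11)/((5*33)) = (9*√11)/165 = (9*√11)*(1/165) = 3*√11/55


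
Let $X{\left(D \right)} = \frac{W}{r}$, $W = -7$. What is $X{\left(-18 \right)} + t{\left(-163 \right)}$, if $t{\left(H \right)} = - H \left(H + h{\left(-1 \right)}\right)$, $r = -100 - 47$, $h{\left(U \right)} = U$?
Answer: $- \frac{561371}{21} \approx -26732.0$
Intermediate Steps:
$r = -147$
$X{\left(D \right)} = \frac{1}{21}$ ($X{\left(D \right)} = - \frac{7}{-147} = \left(-7\right) \left(- \frac{1}{147}\right) = \frac{1}{21}$)
$t{\left(H \right)} = - H \left(-1 + H\right)$ ($t{\left(H \right)} = - H \left(H - 1\right) = - H \left(-1 + H\right)$)
$X{\left(-18 \right)} + t{\left(-163 \right)} = \frac{1}{21} - 163 \left(1 - -163\right) = \frac{1}{21} - 163 \left(1 + 163\right) = \frac{1}{21} - 26732 = - \frac{561371}{21}$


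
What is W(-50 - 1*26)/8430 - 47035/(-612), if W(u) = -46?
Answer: 66079483/859860 ≈ 76.849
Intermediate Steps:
W(-50 - 1*26)/8430 - 47035/(-612) = -46/8430 - 47035/(-612) = -46*1/8430 - 47035*(-1/612) = -23/4215 + 47035/612 = 66079483/859860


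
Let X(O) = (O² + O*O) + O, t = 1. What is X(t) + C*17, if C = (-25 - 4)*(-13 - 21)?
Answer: 16765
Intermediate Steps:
X(O) = O + 2*O² (X(O) = (O² + O²) + O = 2*O² + O = O + 2*O²)
C = 986 (C = -29*(-34) = 986)
X(t) + C*17 = 1*(1 + 2*1) + 986*17 = 1*(1 + 2) + 16762 = 1*3 + 16762 = 3 + 16762 = 16765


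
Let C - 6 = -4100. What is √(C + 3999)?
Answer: I*√95 ≈ 9.7468*I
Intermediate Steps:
C = -4094 (C = 6 - 4100 = -4094)
√(C + 3999) = √(-4094 + 3999) = √(-95) = I*√95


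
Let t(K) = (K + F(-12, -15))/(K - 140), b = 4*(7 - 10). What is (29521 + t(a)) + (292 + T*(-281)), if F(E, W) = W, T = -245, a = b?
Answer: 14996043/152 ≈ 98658.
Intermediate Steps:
b = -12 (b = 4*(-3) = -12)
a = -12
t(K) = (-15 + K)/(-140 + K) (t(K) = (K - 15)/(K - 140) = (-15 + K)/(-140 + K))
(29521 + t(a)) + (292 + T*(-281)) = (29521 + (-15 - 12)/(-140 - 12)) + (292 - 245*(-281)) = (29521 - 27/(-152)) + (292 + 68845) = (29521 - 1/152*(-27)) + 69137 = (29521 + 27/152) + 69137 = 4487219/152 + 69137 = 14996043/152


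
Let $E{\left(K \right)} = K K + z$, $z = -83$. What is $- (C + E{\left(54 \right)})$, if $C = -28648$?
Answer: $25815$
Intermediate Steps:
$E{\left(K \right)} = -83 + K^{2}$ ($E{\left(K \right)} = K K - 83 = K^{2} - 83 = -83 + K^{2}$)
$- (C + E{\left(54 \right)}) = - (-28648 - \left(83 - 54^{2}\right)) = - (-28648 + \left(-83 + 2916\right)) = - (-28648 + 2833) = \left(-1\right) \left(-25815\right) = 25815$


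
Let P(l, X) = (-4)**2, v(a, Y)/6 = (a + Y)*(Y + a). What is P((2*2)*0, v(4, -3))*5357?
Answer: 85712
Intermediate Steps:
v(a, Y) = 6*(Y + a)**2 (v(a, Y) = 6*((a + Y)*(Y + a)) = 6*((Y + a)*(Y + a)) = 6*(Y + a)**2)
P(l, X) = 16
P((2*2)*0, v(4, -3))*5357 = 16*5357 = 85712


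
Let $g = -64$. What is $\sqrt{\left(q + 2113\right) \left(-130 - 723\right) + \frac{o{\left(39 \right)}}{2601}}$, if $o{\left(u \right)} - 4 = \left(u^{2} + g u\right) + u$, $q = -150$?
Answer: $\frac{i \sqrt{4355216771}}{51} \approx 1294.0 i$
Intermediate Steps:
$o{\left(u \right)} = 4 + u^{2} - 63 u$ ($o{\left(u \right)} = 4 + \left(\left(u^{2} - 64 u\right) + u\right) = 4 + \left(u^{2} - 63 u\right) = 4 + u^{2} - 63 u$)
$\sqrt{\left(q + 2113\right) \left(-130 - 723\right) + \frac{o{\left(39 \right)}}{2601}} = \sqrt{\left(-150 + 2113\right) \left(-130 - 723\right) + \frac{4 + 39^{2} - 2457}{2601}} = \sqrt{1963 \left(-853\right) + \left(4 + 1521 - 2457\right) \frac{1}{2601}} = \sqrt{-1674439 - \frac{932}{2601}} = \sqrt{- \frac{4355216771}{2601}} = \frac{i \sqrt{4355216771}}{51}$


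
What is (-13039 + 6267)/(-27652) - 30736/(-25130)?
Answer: 127511529/86861845 ≈ 1.4680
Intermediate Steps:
(-13039 + 6267)/(-27652) - 30736/(-25130) = -6772*(-1/27652) - 30736*(-1/25130) = 1693/6913 + 15368/12565 = 127511529/86861845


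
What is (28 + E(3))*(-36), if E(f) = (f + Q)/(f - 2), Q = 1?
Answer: -1152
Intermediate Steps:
E(f) = (1 + f)/(-2 + f) (E(f) = (f + 1)/(f - 2) = (1 + f)/(-2 + f))
(28 + E(3))*(-36) = (28 + (1 + 3)/(-2 + 3))*(-36) = (28 + 4/1)*(-36) = (28 + 1*4)*(-36) = (28 + 4)*(-36) = 32*(-36) = -1152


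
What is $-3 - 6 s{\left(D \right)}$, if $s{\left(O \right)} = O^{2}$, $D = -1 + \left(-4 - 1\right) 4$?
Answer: $-2649$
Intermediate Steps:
$D = -21$ ($D = -1 + \left(-4 - 1\right) 4 = -1 - 20 = -21$)
$-3 - 6 s{\left(D \right)} = -3 - 6 \left(-21\right)^{2} = -3 - 2646 = -2649$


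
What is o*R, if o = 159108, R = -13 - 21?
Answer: -5409672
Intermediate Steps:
R = -34
o*R = 159108*(-34) = -5409672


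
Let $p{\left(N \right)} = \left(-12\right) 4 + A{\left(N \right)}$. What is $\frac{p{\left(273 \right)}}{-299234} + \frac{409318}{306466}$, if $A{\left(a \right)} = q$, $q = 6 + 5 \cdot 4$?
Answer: $\frac{30622151166}{22926261761} \approx 1.3357$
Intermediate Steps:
$q = 26$ ($q = 6 + 20 = 26$)
$A{\left(a \right)} = 26$
$p{\left(N \right)} = -22$ ($p{\left(N \right)} = \left(-12\right) 4 + 26 = -48 + 26 = -22$)
$\frac{p{\left(273 \right)}}{-299234} + \frac{409318}{306466} = - \frac{22}{-299234} + \frac{409318}{306466} = \left(-22\right) \left(- \frac{1}{299234}\right) + 409318 \cdot \frac{1}{306466} = \frac{11}{149617} + \frac{204659}{153233} = \frac{30622151166}{22926261761}$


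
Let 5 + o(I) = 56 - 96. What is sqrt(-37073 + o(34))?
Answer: I*sqrt(37118) ≈ 192.66*I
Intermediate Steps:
o(I) = -45 (o(I) = -5 + (56 - 96) = -5 - 40 = -45)
sqrt(-37073 + o(34)) = sqrt(-37073 - 45) = sqrt(-37118) = I*sqrt(37118)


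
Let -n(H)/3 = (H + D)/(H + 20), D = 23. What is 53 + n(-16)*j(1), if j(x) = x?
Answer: 191/4 ≈ 47.750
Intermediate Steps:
n(H) = -3*(23 + H)/(20 + H) (n(H) = -3*(H + 23)/(H + 20) = -3*(23 + H)/(20 + H))
53 + n(-16)*j(1) = 53 + (3*(-23 - 1*(-16))/(20 - 16))*1 = 53 + (3*(-23 + 16)/4)*1 = 53 + (3*(¼)*(-7))*1 = 53 - 21/4*1 = 53 - 21/4 = 191/4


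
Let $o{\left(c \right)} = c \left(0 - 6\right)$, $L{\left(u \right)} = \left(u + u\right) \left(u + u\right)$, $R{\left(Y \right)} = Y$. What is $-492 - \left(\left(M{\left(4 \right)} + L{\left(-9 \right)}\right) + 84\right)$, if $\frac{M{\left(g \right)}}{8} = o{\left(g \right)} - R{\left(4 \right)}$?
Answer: $-676$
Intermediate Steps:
$L{\left(u \right)} = 4 u^{2}$ ($L{\left(u \right)} = 2 u 2 u = 4 u^{2}$)
$o{\left(c \right)} = - 6 c$ ($o{\left(c \right)} = c \left(0 - 6\right) = c \left(-6\right) = - 6 c$)
$M{\left(g \right)} = -32 - 48 g$ ($M{\left(g \right)} = 8 \left(- 6 g - 4\right) = 8 \left(-4 - 6 g\right) = -32 - 48 g$)
$-492 - \left(\left(M{\left(4 \right)} + L{\left(-9 \right)}\right) + 84\right) = -492 - \left(\left(\left(-32 - 192\right) + 4 \left(-9\right)^{2}\right) + 84\right) = -492 - \left(\left(\left(-32 - 192\right) + 4 \cdot 81\right) + 84\right) = -492 - \left(\left(-224 + 324\right) + 84\right) = -492 - \left(100 + 84\right) = -492 - 184 = -676$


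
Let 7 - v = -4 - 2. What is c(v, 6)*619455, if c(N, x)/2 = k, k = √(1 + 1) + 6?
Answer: 7433460 + 1238910*√2 ≈ 9.1855e+6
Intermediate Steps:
v = 13 (v = 7 - (-4 - 2) = 7 - 1*(-6) = 7 + 6 = 13)
k = 6 + √2 (k = √2 + 6 = 6 + √2 ≈ 7.4142)
c(N, x) = 12 + 2*√2 (c(N, x) = 2*(6 + √2) = 12 + 2*√2)
c(v, 6)*619455 = (12 + 2*√2)*619455 = 7433460 + 1238910*√2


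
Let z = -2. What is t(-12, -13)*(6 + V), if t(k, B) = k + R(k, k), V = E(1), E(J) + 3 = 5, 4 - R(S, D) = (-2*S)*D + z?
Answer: 2256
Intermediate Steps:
R(S, D) = 6 + 2*D*S (R(S, D) = 4 - ((-2*S)*D - 2) = 4 - (-2*D*S - 2) = 4 - (-2 - 2*D*S) = 4 + (2 + 2*D*S) = 6 + 2*D*S)
E(J) = 2 (E(J) = -3 + 5 = 2)
V = 2
t(k, B) = 6 + k + 2*k² (t(k, B) = k + (6 + 2*k*k) = k + (6 + 2*k²) = 6 + k + 2*k²)
t(-12, -13)*(6 + V) = (6 - 12 + 2*(-12)²)*(6 + 2) = (6 - 12 + 2*144)*8 = (6 - 12 + 288)*8 = 282*8 = 2256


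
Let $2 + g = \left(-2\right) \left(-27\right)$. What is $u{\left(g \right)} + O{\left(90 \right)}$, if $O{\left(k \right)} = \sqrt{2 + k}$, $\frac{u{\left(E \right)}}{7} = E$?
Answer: $364 + 2 \sqrt{23} \approx 373.59$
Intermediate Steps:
$g = 52$ ($g = -2 - -54 = -2 + 54 = 52$)
$u{\left(E \right)} = 7 E$
$u{\left(g \right)} + O{\left(90 \right)} = 7 \cdot 52 + \sqrt{2 + 90} = 364 + \sqrt{92} = 364 + 2 \sqrt{23}$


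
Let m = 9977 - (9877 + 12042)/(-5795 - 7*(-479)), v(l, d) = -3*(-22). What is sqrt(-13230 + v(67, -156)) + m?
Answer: 24385753/2442 + 2*I*sqrt(3291) ≈ 9986.0 + 114.73*I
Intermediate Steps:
v(l, d) = 66
m = 24385753/2442 (m = 9977 - 21919/(-5795 + 3353) = 9977 - 21919/(-2442) = 9977 - 21919*(-1)/2442 = 9977 - 1*(-21919/2442) = 9977 + 21919/2442 = 24385753/2442 ≈ 9986.0)
sqrt(-13230 + v(67, -156)) + m = sqrt(-13230 + 66) + 24385753/2442 = sqrt(-13164) + 24385753/2442 = 2*I*sqrt(3291) + 24385753/2442 = 24385753/2442 + 2*I*sqrt(3291)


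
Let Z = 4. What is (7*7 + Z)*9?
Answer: 477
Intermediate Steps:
(7*7 + Z)*9 = (7*7 + 4)*9 = (49 + 4)*9 = 53*9 = 477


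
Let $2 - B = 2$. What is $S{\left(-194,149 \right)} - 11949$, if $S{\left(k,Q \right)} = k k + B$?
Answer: $25687$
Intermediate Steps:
$B = 0$ ($B = 2 - 2 = 0$)
$S{\left(k,Q \right)} = k^{2}$ ($S{\left(k,Q \right)} = k k + 0 = k^{2} + 0 = k^{2}$)
$S{\left(-194,149 \right)} - 11949 = \left(-194\right)^{2} - 11949 = 37636 - 11949 = 25687$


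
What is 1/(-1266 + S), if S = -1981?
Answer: -1/3247 ≈ -0.00030798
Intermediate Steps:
1/(-1266 + S) = 1/(-1266 - 1981) = 1/(-3247) = -1/3247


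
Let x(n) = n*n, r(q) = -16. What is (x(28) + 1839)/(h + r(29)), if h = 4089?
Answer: 2623/4073 ≈ 0.64400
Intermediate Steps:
x(n) = n²
(x(28) + 1839)/(h + r(29)) = (28² + 1839)/(4089 - 16) = (784 + 1839)/4073 = 2623*(1/4073) = 2623/4073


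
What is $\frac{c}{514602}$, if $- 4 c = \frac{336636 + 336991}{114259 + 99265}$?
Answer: $- \frac{673627}{439519509792} \approx -1.5326 \cdot 10^{-6}$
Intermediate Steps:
$c = - \frac{673627}{854096}$ ($c = - \frac{\left(336636 + 336991\right) \frac{1}{114259 + 99265}}{4} = - \frac{673627 \cdot \frac{1}{213524}}{4} = \left(- \frac{1}{4}\right) \frac{673627}{213524} = - \frac{673627}{854096} \approx -0.7887$)
$\frac{c}{514602} = - \frac{673627}{854096 \cdot 514602} = \left(- \frac{673627}{854096}\right) \frac{1}{514602} = - \frac{673627}{439519509792}$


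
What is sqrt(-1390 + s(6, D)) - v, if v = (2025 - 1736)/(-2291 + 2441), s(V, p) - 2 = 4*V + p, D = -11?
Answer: -289/150 + 5*I*sqrt(55) ≈ -1.9267 + 37.081*I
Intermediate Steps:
s(V, p) = 2 + p + 4*V (s(V, p) = 2 + (4*V + p) = 2 + (p + 4*V) = 2 + p + 4*V)
v = 289/150 ≈ 1.9267
sqrt(-1390 + s(6, D)) - v = sqrt(-1390 + (2 - 11 + 4*6)) - 1*289/150 = sqrt(-1390 + (2 - 11 + 24)) - 289/150 = sqrt(-1390 + 15) - 289/150 = sqrt(-1375) - 289/150 = 5*I*sqrt(55) - 289/150 = -289/150 + 5*I*sqrt(55)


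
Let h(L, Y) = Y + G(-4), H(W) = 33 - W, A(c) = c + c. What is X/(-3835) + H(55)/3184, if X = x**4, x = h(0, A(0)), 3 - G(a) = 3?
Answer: -11/1592 ≈ -0.0069095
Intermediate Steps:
G(a) = 0 (G(a) = 3 - 1*3 = 3 - 3 = 0)
A(c) = 2*c
h(L, Y) = Y (h(L, Y) = Y + 0 = Y)
x = 0 (x = 2*0 = 0)
X = 0 (X = 0**4 = 0)
X/(-3835) + H(55)/3184 = 0/(-3835) + (33 - 1*55)/3184 = 0*(-1/3835) + (33 - 55)*(1/3184) = 0 - 22*1/3184 = 0 - 11/1592 = -11/1592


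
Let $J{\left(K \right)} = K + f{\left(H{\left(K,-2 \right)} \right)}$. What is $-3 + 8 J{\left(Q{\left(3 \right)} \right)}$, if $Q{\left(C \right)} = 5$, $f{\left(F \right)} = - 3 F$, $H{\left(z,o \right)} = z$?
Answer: $-83$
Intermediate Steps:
$J{\left(K \right)} = - 2 K$ ($J{\left(K \right)} = K - 3 K = - 2 K$)
$-3 + 8 J{\left(Q{\left(3 \right)} \right)} = -3 + 8 \left(\left(-2\right) 5\right) = -3 + 8 \left(-10\right) = -3 - 80 = -83$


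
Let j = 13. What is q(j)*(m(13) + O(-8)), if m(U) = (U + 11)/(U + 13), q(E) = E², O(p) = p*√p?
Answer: 156 - 2704*I*√2 ≈ 156.0 - 3824.0*I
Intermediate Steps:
O(p) = p^(3/2)
m(U) = (11 + U)/(13 + U)
q(j)*(m(13) + O(-8)) = 13²*((11 + 13)/(13 + 13) + (-8)^(3/2)) = 169*(24/26 - 16*I*√2) = 169*((1/26)*24 - 16*I*√2) = 169*(12/13 - 16*I*√2) = 156 - 2704*I*√2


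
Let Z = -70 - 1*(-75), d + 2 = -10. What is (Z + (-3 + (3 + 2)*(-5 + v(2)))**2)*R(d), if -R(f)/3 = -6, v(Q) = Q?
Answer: 5922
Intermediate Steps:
d = -12 (d = -2 - 10 = -12)
Z = 5 (Z = -70 + 75 = 5)
R(f) = 18 (R(f) = -3*(-6) = 18)
(Z + (-3 + (3 + 2)*(-5 + v(2)))**2)*R(d) = (5 + (-3 + (3 + 2)*(-5 + 2))**2)*18 = (5 + (-3 + 5*(-3))**2)*18 = (5 + (-3 - 15)**2)*18 = (5 + (-18)**2)*18 = (5 + 324)*18 = 329*18 = 5922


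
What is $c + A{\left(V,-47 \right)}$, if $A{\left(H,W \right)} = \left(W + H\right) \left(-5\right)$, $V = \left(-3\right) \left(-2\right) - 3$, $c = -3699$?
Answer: $-3479$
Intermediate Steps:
$V = 3$ ($V = 6 - 3 = 3$)
$A{\left(H,W \right)} = - 5 H - 5 W$ ($A{\left(H,W \right)} = \left(H + W\right) \left(-5\right) = - 5 H - 5 W$)
$c + A{\left(V,-47 \right)} = -3699 - -220 = -3699 + \left(-15 + 235\right) = -3699 + 220 = -3479$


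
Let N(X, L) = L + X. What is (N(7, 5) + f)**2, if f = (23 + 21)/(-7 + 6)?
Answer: 1024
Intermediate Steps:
f = -44 (f = 44/(-1) = 44*(-1) = -44)
(N(7, 5) + f)**2 = ((5 + 7) - 44)**2 = (12 - 44)**2 = (-32)**2 = 1024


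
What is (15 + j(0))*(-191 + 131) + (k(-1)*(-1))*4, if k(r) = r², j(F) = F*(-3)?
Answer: -904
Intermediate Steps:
j(F) = -3*F
(15 + j(0))*(-191 + 131) + (k(-1)*(-1))*4 = (15 - 3*0)*(-191 + 131) + ((-1)²*(-1))*4 = (15 + 0)*(-60) + (1*(-1))*4 = 15*(-60) - 1*4 = -900 - 4 = -904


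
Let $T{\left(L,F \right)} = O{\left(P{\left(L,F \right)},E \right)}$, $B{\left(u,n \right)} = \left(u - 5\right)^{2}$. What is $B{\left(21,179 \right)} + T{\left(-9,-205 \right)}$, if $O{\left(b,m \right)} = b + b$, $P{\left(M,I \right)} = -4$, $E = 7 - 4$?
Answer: $248$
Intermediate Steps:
$E = 3$
$B{\left(u,n \right)} = \left(-5 + u\right)^{2}$
$O{\left(b,m \right)} = 2 b$
$T{\left(L,F \right)} = -8$ ($T{\left(L,F \right)} = 2 \left(-4\right) = -8$)
$B{\left(21,179 \right)} + T{\left(-9,-205 \right)} = \left(-5 + 21\right)^{2} - 8 = 16^{2} - 8 = 256 - 8 = 248$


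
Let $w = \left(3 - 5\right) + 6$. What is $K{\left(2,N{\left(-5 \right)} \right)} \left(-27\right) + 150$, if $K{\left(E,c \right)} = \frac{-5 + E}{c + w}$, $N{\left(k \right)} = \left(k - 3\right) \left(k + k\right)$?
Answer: $\frac{4227}{28} \approx 150.96$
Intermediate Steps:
$w = 4$ ($w = -2 + 6 = 4$)
$N{\left(k \right)} = 2 k \left(-3 + k\right)$ ($N{\left(k \right)} = \left(-3 + k\right) 2 k = 2 k \left(-3 + k\right)$)
$K{\left(E,c \right)} = \frac{-5 + E}{4 + c}$ ($K{\left(E,c \right)} = \frac{-5 + E}{c + 4} = \frac{-5 + E}{4 + c}$)
$K{\left(2,N{\left(-5 \right)} \right)} \left(-27\right) + 150 = \frac{-5 + 2}{4 + 2 \left(-5\right) \left(-3 - 5\right)} \left(-27\right) + 150 = \frac{1}{4 + 2 \left(-5\right) \left(-8\right)} \left(-3\right) \left(-27\right) + 150 = \frac{1}{4 + 80} \left(-3\right) \left(-27\right) + 150 = \frac{1}{84} \left(-3\right) \left(-27\right) + 150 = \left(- \frac{1}{28}\right) \left(-27\right) + 150 = \frac{27}{28} + 150 = \frac{4227}{28}$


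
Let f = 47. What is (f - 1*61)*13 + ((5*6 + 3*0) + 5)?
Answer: -147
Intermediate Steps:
(f - 1*61)*13 + ((5*6 + 3*0) + 5) = (47 - 1*61)*13 + ((5*6 + 3*0) + 5) = (47 - 61)*13 + ((30 + 0) + 5) = -14*13 + (30 + 5) = -182 + 35 = -147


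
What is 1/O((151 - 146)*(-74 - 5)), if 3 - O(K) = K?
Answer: 1/398 ≈ 0.0025126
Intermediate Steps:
O(K) = 3 - K
1/O((151 - 146)*(-74 - 5)) = 1/(3 - (151 - 146)*(-74 - 5)) = 1/(3 - 5*(-79)) = 1/(3 - 1*(-395)) = 1/(3 + 395) = 1/398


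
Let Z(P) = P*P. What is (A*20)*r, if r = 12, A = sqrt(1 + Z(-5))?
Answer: 240*sqrt(26) ≈ 1223.8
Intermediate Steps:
Z(P) = P**2
A = sqrt(26) (A = sqrt(1 + (-5)**2) = sqrt(1 + 25) = sqrt(26) ≈ 5.0990)
(A*20)*r = (sqrt(26)*20)*12 = (20*sqrt(26))*12 = 240*sqrt(26)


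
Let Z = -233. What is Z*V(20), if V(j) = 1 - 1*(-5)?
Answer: -1398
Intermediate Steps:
V(j) = 6 (V(j) = 1 + 5 = 6)
Z*V(20) = -233*6 = -1398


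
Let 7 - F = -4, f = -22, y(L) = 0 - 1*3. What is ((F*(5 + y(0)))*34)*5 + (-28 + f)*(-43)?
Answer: 5890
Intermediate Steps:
y(L) = -3 (y(L) = 0 - 3 = -3)
F = 11 (F = 7 - 1*(-4) = 7 + 4 = 11)
((F*(5 + y(0)))*34)*5 + (-28 + f)*(-43) = ((11*(5 - 3))*34)*5 + (-28 - 22)*(-43) = ((11*2)*34)*5 - 50*(-43) = (22*34)*5 + 2150 = 748*5 + 2150 = 3740 + 2150 = 5890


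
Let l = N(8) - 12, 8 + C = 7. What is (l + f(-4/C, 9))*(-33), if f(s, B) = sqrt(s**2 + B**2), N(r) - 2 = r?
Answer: 66 - 33*sqrt(97) ≈ -259.01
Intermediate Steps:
C = -1 (C = -8 + 7 = -1)
N(r) = 2 + r
f(s, B) = sqrt(B**2 + s**2)
l = -2 (l = (2 + 8) - 12 = 10 - 12 = -2)
(l + f(-4/C, 9))*(-33) = (-2 + sqrt(9**2 + (-4/(-1))**2))*(-33) = (-2 + sqrt(81 + (-4*(-1))**2))*(-33) = (-2 + sqrt(81 + 4**2))*(-33) = (-2 + sqrt(81 + 16))*(-33) = (-2 + sqrt(97))*(-33) = 66 - 33*sqrt(97)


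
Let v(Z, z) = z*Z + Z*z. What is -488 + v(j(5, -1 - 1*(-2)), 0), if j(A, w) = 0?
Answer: -488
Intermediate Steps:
v(Z, z) = 2*Z*z (v(Z, z) = Z*z + Z*z = 2*Z*z)
-488 + v(j(5, -1 - 1*(-2)), 0) = -488 + 2*0*0 = -488 + 0 = -488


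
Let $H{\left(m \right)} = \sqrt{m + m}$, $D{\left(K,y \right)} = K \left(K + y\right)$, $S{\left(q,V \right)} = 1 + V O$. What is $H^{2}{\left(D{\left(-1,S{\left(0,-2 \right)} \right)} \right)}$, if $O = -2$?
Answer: $-8$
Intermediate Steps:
$S{\left(q,V \right)} = 1 - 2 V$ ($S{\left(q,V \right)} = 1 + V \left(-2\right) = 1 - 2 V$)
$H{\left(m \right)} = \sqrt{2} \sqrt{m}$ ($H{\left(m \right)} = \sqrt{2 m} = \sqrt{2} \sqrt{m}$)
$H^{2}{\left(D{\left(-1,S{\left(0,-2 \right)} \right)} \right)} = \left(\sqrt{2} \sqrt{- (-1 + \left(1 - -4\right))}\right)^{2} = \left(\sqrt{2} \sqrt{- (-1 + \left(1 + 4\right))}\right)^{2} = \left(\sqrt{2} \sqrt{- (-1 + 5)}\right)^{2} = \left(\sqrt{2} \sqrt{\left(-1\right) 4}\right)^{2} = \left(\sqrt{2} \sqrt{-4}\right)^{2} = \left(\sqrt{2} \cdot 2 i\right)^{2} = \left(2 i \sqrt{2}\right)^{2} = -8$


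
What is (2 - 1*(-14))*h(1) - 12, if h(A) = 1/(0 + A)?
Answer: 4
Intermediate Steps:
h(A) = 1/A
(2 - 1*(-14))*h(1) - 12 = (2 - 1*(-14))/1 - 12 = (2 + 14)*1 - 12 = 16*1 - 12 = 16 - 12 = 4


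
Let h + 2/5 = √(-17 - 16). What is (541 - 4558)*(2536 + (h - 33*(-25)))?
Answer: -67497651/5 - 4017*I*√33 ≈ -1.35e+7 - 23076.0*I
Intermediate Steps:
h = -⅖ + I*√33 (h = -⅖ + √(-17 - 16) = -⅖ + √(-33) = -⅖ + I*√33 ≈ -0.4 + 5.7446*I)
(541 - 4558)*(2536 + (h - 33*(-25))) = (541 - 4558)*(2536 + ((-⅖ + I*√33) - 33*(-25))) = -4017*(2536 + ((-⅖ + I*√33) + 825)) = -4017*(2536 + (4123/5 + I*√33)) = -4017*(16803/5 + I*√33) = -67497651/5 - 4017*I*√33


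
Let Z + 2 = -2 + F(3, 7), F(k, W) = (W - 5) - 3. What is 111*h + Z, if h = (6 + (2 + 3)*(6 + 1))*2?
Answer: 9097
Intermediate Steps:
h = 82 (h = (6 + 5*7)*2 = (6 + 35)*2 = 41*2 = 82)
F(k, W) = -8 + W (F(k, W) = (-5 + W) - 3 = -8 + W)
Z = -5 (Z = -2 + (-2 + (-8 + 7)) = -2 + (-2 - 1) = -2 - 3 = -5)
111*h + Z = 111*82 - 5 = 9102 - 5 = 9097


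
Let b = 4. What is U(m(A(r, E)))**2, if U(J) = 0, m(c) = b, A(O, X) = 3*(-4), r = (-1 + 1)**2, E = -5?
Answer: 0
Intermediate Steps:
r = 0 (r = 0**2 = 0)
A(O, X) = -12
m(c) = 4
U(m(A(r, E)))**2 = 0**2 = 0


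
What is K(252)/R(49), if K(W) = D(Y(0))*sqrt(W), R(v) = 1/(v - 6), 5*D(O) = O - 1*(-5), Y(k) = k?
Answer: 258*sqrt(7) ≈ 682.60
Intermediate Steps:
D(O) = 1 + O/5 (D(O) = (O - 1*(-5))/5 = (O + 5)/5 = (5 + O)/5 = 1 + O/5)
R(v) = 1/(-6 + v)
K(W) = sqrt(W) (K(W) = (1 + (1/5)*0)*sqrt(W) = (1 + 0)*sqrt(W) = 1*sqrt(W) = sqrt(W))
K(252)/R(49) = sqrt(252)/(1/(-6 + 49)) = (6*sqrt(7))/(1/43) = (6*sqrt(7))*43 = 258*sqrt(7)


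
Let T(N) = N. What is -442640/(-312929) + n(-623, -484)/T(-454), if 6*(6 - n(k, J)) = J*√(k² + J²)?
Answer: 99540493/71034883 - 121*√622385/681 ≈ -138.77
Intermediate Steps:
n(k, J) = 6 - J*√(J² + k²)/6 (n(k, J) = 6 - J*√(k² + J²)/6 = 6 - J*√(J² + k²)/6)
-442640/(-312929) + n(-623, -484)/T(-454) = -442640/(-312929) + (6 - ⅙*(-484)*√((-484)² + (-623)²))/(-454) = -442640*(-1/312929) + (6 - ⅙*(-484)*√(234256 + 388129))*(-1/454) = 442640/312929 + (6 - ⅙*(-484)*√622385)*(-1/454) = 442640/312929 + (6 + 242*√622385/3)*(-1/454) = 442640/312929 + (-3/227 - 121*√622385/681) = 99540493/71034883 - 121*√622385/681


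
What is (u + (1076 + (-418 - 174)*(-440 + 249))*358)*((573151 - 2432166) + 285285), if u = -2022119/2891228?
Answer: -92968087111557709545/1445614 ≈ -6.4310e+13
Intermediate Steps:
u = -2022119/2891228 (u = -2022119*1/2891228 = -2022119/2891228 ≈ -0.69940)
(u + (1076 + (-418 - 174)*(-440 + 249))*358)*((573151 - 2432166) + 285285) = (-2022119/2891228 + (1076 + (-418 - 174)*(-440 + 249))*358)*((573151 - 2432166) + 285285) = (-2022119/2891228 + (1076 - 592*(-191))*358)*(-1859015 + 285285) = (-2022119/2891228 + (1076 + 113072)*358)*(-1573730) = (-2022119/2891228 + 114148*358)*(-1573730) = (-2022119/2891228 + 40864984)*(-1573730) = (118149983938233/2891228)*(-1573730) = -92968087111557709545/1445614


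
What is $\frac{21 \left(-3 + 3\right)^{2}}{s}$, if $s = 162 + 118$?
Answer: $0$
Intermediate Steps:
$s = 280$
$\frac{21 \left(-3 + 3\right)^{2}}{s} = \frac{21 \left(-3 + 3\right)^{2}}{280} = 21 \cdot 0^{2} \cdot \frac{1}{280} = 21 \cdot 0 \cdot \frac{1}{280} = 0 \cdot \frac{1}{280} = 0$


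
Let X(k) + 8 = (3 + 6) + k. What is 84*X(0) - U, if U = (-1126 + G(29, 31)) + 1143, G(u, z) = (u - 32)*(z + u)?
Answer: 247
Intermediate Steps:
X(k) = 1 + k (X(k) = -8 + ((3 + 6) + k) = -8 + (9 + k) = 1 + k)
G(u, z) = (-32 + u)*(u + z)
U = -163 (U = (-1126 + (29² - 32*29 - 32*31 + 29*31)) + 1143 = (-1126 + (841 - 928 - 992 + 899)) + 1143 = (-1126 - 180) + 1143 = -1306 + 1143 = -163)
84*X(0) - U = 84*(1 + 0) - 1*(-163) = 84*1 + 163 = 84 + 163 = 247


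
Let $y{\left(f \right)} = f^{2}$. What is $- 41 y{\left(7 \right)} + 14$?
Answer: $-1995$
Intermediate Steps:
$- 41 y{\left(7 \right)} + 14 = - 41 \cdot 7^{2} + 14 = \left(-41\right) 49 + 14 = -2009 + 14 = -1995$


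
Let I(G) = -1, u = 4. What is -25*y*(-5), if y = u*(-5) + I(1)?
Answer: -2625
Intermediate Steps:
y = -21 (y = 4*(-5) - 1 = -20 - 1 = -21)
-25*y*(-5) = -25*(-21)*(-5) = 525*(-5) = -2625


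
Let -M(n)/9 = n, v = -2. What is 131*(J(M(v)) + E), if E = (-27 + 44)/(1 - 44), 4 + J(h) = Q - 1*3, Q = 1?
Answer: -36025/43 ≈ -837.79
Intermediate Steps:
M(n) = -9*n
J(h) = -6 (J(h) = -4 + (1 - 1*3) = -4 + (1 - 3) = -4 - 2 = -6)
E = -17/43 (E = 17/(-43) = 17*(-1/43) = -17/43 ≈ -0.39535)
131*(J(M(v)) + E) = 131*(-6 - 17/43) = 131*(-275/43) = -36025/43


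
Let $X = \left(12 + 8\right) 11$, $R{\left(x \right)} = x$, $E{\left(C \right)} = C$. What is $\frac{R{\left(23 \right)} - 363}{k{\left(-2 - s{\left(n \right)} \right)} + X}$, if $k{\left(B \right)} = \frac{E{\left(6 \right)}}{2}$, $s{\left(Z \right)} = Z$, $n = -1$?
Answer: $- \frac{340}{223} \approx -1.5247$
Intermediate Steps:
$k{\left(B \right)} = 3$ ($k{\left(B \right)} = \frac{6}{2} = 6 \cdot \frac{1}{2} = 3$)
$X = 220$ ($X = 20 \cdot 11 = 220$)
$\frac{R{\left(23 \right)} - 363}{k{\left(-2 - s{\left(n \right)} \right)} + X} = \frac{23 - 363}{3 + 220} = - \frac{340}{223}$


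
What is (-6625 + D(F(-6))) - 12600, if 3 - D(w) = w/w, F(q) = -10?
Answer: -19223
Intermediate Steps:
D(w) = 2 (D(w) = 3 - w/w = 3 - 1*1 = 3 - 1 = 2)
(-6625 + D(F(-6))) - 12600 = (-6625 + 2) - 12600 = -6623 - 12600 = -19223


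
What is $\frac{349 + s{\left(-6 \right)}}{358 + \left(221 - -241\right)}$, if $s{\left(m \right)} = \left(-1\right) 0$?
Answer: $\frac{349}{820} \approx 0.42561$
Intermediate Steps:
$s{\left(m \right)} = 0$
$\frac{349 + s{\left(-6 \right)}}{358 + \left(221 - -241\right)} = \frac{349 + 0}{358 + \left(221 - -241\right)} = \frac{349}{358 + \left(221 + 241\right)} = \frac{349}{358 + 462} = \frac{349}{820}$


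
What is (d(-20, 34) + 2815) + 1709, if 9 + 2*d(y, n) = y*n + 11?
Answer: 4185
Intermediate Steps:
d(y, n) = 1 + n*y/2 (d(y, n) = -9/2 + (y*n + 11)/2 = -9/2 + (n*y + 11)/2 = -9/2 + (11 + n*y)/2 = -9/2 + (11/2 + n*y/2) = 1 + n*y/2)
(d(-20, 34) + 2815) + 1709 = ((1 + (½)*34*(-20)) + 2815) + 1709 = ((1 - 340) + 2815) + 1709 = (-339 + 2815) + 1709 = 2476 + 1709 = 4185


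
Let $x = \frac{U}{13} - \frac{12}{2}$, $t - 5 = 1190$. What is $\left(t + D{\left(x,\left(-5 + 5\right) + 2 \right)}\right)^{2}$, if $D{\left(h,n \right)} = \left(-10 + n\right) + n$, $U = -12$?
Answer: $1413721$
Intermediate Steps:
$t = 1195$ ($t = 5 + 1190 = 1195$)
$x = - \frac{90}{13}$ ($x = - \frac{12}{13} - \frac{12}{2} = \left(-12\right) \frac{1}{13} - 6 = - \frac{12}{13} - 6 = - \frac{90}{13} \approx -6.9231$)
$D{\left(h,n \right)} = -10 + 2 n$
$\left(t + D{\left(x,\left(-5 + 5\right) + 2 \right)}\right)^{2} = \left(1195 - \left(10 - 2 \left(\left(-5 + 5\right) + 2\right)\right)\right)^{2} = \left(1195 - \left(10 - 2 \left(0 + 2\right)\right)\right)^{2} = \left(1195 + \left(-10 + 2 \cdot 2\right)\right)^{2} = \left(1195 + \left(-10 + 4\right)\right)^{2} = \left(1195 - 6\right)^{2} = 1189^{2} = 1413721$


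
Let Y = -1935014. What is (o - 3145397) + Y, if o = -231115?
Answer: -5311526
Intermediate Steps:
(o - 3145397) + Y = (-231115 - 3145397) - 1935014 = -3376512 - 1935014 = -5311526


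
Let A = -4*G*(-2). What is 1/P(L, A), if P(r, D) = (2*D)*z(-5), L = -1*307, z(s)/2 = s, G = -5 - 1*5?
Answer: 1/1600 ≈ 0.00062500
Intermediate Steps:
G = -10 (G = -5 - 5 = -10)
z(s) = 2*s
A = -80 (A = -4*(-10)*(-2) = 40*(-2) = -80)
L = -307
P(r, D) = -20*D (P(r, D) = (2*D)*(2*(-5)) = (2*D)*(-10) = -20*D)
1/P(L, A) = 1/(-20*(-80)) = 1/1600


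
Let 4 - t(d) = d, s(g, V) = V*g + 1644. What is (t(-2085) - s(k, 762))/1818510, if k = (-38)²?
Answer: -1099883/1818510 ≈ -0.60483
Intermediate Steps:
k = 1444
s(g, V) = 1644 + V*g
t(d) = 4 - d
(t(-2085) - s(k, 762))/1818510 = ((4 - 1*(-2085)) - (1644 + 762*1444))/1818510 = ((4 + 2085) - (1644 + 1100328))*(1/1818510) = (2089 - 1*1101972)*(1/1818510) = (2089 - 1101972)*(1/1818510) = -1099883*1/1818510 = -1099883/1818510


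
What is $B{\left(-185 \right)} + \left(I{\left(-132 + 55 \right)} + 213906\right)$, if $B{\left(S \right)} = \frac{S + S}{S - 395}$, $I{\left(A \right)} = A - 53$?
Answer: $\frac{12399045}{58} \approx 2.1378 \cdot 10^{5}$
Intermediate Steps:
$I{\left(A \right)} = -53 + A$ ($I{\left(A \right)} = A - 53 = -53 + A$)
$B{\left(S \right)} = \frac{2 S}{-395 + S}$
$B{\left(-185 \right)} + \left(I{\left(-132 + 55 \right)} + 213906\right) = 2 \left(-185\right) \frac{1}{-395 - 185} + \left(\left(-53 + \left(-132 + 55\right)\right) + 213906\right) = 2 \left(-185\right) \frac{1}{-580} + \left(\left(-53 - 77\right) + 213906\right) = 2 \left(-185\right) \left(- \frac{1}{580}\right) + \left(-130 + 213906\right) = \frac{37}{58} + 213776 = \frac{12399045}{58}$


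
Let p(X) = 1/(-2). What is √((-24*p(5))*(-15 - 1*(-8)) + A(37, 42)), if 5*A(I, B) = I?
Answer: I*√1915/5 ≈ 8.7521*I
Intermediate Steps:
A(I, B) = I/5
p(X) = -½
√((-24*p(5))*(-15 - 1*(-8)) + A(37, 42)) = √((-24*(-½))*(-15 - 1*(-8)) + (⅕)*37) = √(12*(-15 + 8) + 37/5) = √(12*(-7) + 37/5) = √(-84 + 37/5) = √(-383/5) = I*√1915/5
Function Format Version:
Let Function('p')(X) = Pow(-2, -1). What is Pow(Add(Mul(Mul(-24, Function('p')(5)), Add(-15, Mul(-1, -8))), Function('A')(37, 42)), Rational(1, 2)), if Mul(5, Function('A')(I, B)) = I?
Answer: Mul(Rational(1, 5), I, Pow(1915, Rational(1, 2))) ≈ Mul(8.7521, I)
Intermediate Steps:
Function('A')(I, B) = Mul(Rational(1, 5), I)
Function('p')(X) = Rational(-1, 2)
Pow(Add(Mul(Mul(-24, Function('p')(5)), Add(-15, Mul(-1, -8))), Function('A')(37, 42)), Rational(1, 2)) = Pow(Add(Mul(Mul(-24, Rational(-1, 2)), Add(-15, Mul(-1, -8))), Mul(Rational(1, 5), 37)), Rational(1, 2)) = Pow(Add(Mul(12, Add(-15, 8)), Rational(37, 5)), Rational(1, 2)) = Pow(Add(Mul(12, -7), Rational(37, 5)), Rational(1, 2)) = Pow(Add(-84, Rational(37, 5)), Rational(1, 2)) = Pow(Rational(-383, 5), Rational(1, 2)) = Mul(Rational(1, 5), I, Pow(1915, Rational(1, 2)))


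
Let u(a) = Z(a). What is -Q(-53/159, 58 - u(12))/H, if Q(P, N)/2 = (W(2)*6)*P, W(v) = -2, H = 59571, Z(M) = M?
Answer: -8/59571 ≈ -0.00013429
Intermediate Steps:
u(a) = a
Q(P, N) = -24*P (Q(P, N) = 2*((-2*6)*P) = 2*(-12*P) = -24*P)
-Q(-53/159, 58 - u(12))/H = -(-(-1272)/159)/59571 = -(-24*(-1/3))/59571 = -8/59571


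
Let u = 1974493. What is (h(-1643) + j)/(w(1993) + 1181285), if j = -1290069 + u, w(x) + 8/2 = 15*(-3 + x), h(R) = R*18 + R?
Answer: 653207/1211131 ≈ 0.53934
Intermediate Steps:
h(R) = 19*R (h(R) = 18*R + R = 19*R)
w(x) = -49 + 15*x (w(x) = -4 + 15*(-3 + x) = -4 + (-45 + 15*x) = -49 + 15*x)
j = 684424 (j = -1290069 + 1974493 = 684424)
(h(-1643) + j)/(w(1993) + 1181285) = (19*(-1643) + 684424)/((-49 + 15*1993) + 1181285) = (-31217 + 684424)/((-49 + 29895) + 1181285) = 653207/(29846 + 1181285) = 653207/1211131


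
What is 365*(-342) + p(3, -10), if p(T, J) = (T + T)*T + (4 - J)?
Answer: -124798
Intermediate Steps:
p(T, J) = 4 - J + 2*T² (p(T, J) = (2*T)*T + (4 - J) = 2*T² + (4 - J) = 4 - J + 2*T²)
365*(-342) + p(3, -10) = 365*(-342) + (4 - 1*(-10) + 2*3²) = -124830 + (4 + 10 + 2*9) = -124830 + (4 + 10 + 18) = -124830 + 32 = -124798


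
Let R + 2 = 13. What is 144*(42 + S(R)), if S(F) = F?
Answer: 7632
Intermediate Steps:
R = 11 (R = -2 + 13 = 11)
144*(42 + S(R)) = 144*(42 + 11) = 144*53 = 7632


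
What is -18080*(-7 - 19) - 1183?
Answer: 468897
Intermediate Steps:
-18080*(-7 - 19) - 1183 = -18080*(-26) - 1183 = -1130*(-416) - 1183 = 470080 - 1183 = 468897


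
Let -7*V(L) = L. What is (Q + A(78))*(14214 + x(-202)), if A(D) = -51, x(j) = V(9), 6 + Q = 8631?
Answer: 853018686/7 ≈ 1.2186e+8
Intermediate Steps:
V(L) = -L/7
Q = 8625 (Q = -6 + 8631 = 8625)
x(j) = -9/7 (x(j) = -⅐*9 = -9/7)
(Q + A(78))*(14214 + x(-202)) = (8625 - 51)*(14214 - 9/7) = 8574*(99489/7) = 853018686/7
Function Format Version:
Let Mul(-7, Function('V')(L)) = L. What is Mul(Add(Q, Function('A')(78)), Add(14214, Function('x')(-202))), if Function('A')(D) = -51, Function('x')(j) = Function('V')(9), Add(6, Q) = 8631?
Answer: Rational(853018686, 7) ≈ 1.2186e+8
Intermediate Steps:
Function('V')(L) = Mul(Rational(-1, 7), L)
Q = 8625 (Q = Add(-6, 8631) = 8625)
Function('x')(j) = Rational(-9, 7) (Function('x')(j) = Mul(Rational(-1, 7), 9) = Rational(-9, 7))
Mul(Add(Q, Function('A')(78)), Add(14214, Function('x')(-202))) = Mul(Add(8625, -51), Add(14214, Rational(-9, 7))) = Mul(8574, Rational(99489, 7)) = Rational(853018686, 7)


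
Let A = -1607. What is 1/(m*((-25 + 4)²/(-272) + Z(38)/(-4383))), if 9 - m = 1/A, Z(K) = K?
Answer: -119739177/1756688056 ≈ -0.068162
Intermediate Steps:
m = 14464/1607 (m = 9 - 1/(-1607) = 9 - 1*(-1/1607) = 9 + 1/1607 = 14464/1607 ≈ 9.0006)
1/(m*((-25 + 4)²/(-272) + Z(38)/(-4383))) = 1/((14464/1607)*((-25 + 4)²/(-272) + 38/(-4383))) = 1607/(14464*((-21)²*(-1/272) + 38*(-1/4383))) = 1607/(14464*(441*(-1/272) - 38/4383)) = 1607/(14464*(-441/272 - 38/4383)) = 1607/(14464*(-1943239/1192176)) = (1607/14464)*(-1192176/1943239) = -119739177/1756688056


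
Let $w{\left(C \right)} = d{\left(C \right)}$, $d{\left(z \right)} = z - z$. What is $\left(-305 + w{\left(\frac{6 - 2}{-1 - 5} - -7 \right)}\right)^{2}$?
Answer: $93025$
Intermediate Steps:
$d{\left(z \right)} = 0$
$w{\left(C \right)} = 0$
$\left(-305 + w{\left(\frac{6 - 2}{-1 - 5} - -7 \right)}\right)^{2} = \left(-305 + 0\right)^{2} = \left(-305\right)^{2} = 93025$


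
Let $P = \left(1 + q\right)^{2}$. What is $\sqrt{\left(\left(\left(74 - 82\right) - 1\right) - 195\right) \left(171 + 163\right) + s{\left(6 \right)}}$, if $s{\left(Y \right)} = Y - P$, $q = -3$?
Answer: $i \sqrt{68134} \approx 261.02 i$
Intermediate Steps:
$P = 4$ ($P = \left(1 - 3\right)^{2} = \left(-2\right)^{2} = 4$)
$s{\left(Y \right)} = -4 + Y$ ($s{\left(Y \right)} = Y - 4 = -4 + Y$)
$\sqrt{\left(\left(\left(74 - 82\right) - 1\right) - 195\right) \left(171 + 163\right) + s{\left(6 \right)}} = \sqrt{\left(\left(\left(74 - 82\right) - 1\right) - 195\right) \left(171 + 163\right) + \left(-4 + 6\right)} = \sqrt{\left(\left(-8 - 1\right) - 195\right) 334 + 2} = \sqrt{\left(-9 - 195\right) 334 + 2} = \sqrt{\left(-204\right) 334 + 2} = \sqrt{-68136 + 2} = \sqrt{-68134} = i \sqrt{68134}$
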